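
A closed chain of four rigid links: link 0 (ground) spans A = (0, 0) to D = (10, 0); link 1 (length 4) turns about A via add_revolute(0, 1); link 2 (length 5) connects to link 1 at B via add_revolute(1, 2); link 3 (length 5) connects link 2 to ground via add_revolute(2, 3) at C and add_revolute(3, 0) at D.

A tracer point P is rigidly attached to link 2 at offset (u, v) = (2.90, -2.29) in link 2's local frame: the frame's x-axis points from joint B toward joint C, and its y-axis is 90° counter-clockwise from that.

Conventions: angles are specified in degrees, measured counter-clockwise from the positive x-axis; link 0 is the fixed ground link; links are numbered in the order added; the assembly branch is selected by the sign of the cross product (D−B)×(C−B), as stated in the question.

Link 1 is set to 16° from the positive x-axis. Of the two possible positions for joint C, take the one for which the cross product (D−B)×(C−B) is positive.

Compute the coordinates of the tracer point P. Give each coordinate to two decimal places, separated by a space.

A=(0,0), D=(10.00,0)
B = A + 4.00·(cos16°, sin16°) = (3.8450, 1.1025)
|BD| = 6.2529
circle(B,5.00) ∩ circle(D,5.00): a=3.1265, h=3.9020
  candidates: C₊=(7.6105,4.3921) cross=24.399; C₋=(6.2345,-3.2895) cross=-24.399
  branch + wants cross > 0 → take C=(7.6105,4.3921) (cross=24.399)
ex = (C−B)/|BC| = (0.7531,0.6579); ey = (-0.6579,0.7531)
P = B + 2.90·ex + -2.29·ey = (7.5356,1.2859)

7.54 1.29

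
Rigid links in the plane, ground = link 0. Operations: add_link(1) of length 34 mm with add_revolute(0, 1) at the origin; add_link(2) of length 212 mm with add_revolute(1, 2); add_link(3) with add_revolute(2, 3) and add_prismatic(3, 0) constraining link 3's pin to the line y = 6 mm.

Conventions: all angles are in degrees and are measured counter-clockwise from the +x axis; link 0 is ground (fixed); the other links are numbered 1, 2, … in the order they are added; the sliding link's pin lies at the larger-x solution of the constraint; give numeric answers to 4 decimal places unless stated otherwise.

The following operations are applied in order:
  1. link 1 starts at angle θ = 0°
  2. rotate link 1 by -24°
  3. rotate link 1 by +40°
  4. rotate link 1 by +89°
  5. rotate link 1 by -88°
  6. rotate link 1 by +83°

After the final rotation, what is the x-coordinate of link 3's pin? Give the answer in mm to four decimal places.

geometry: r = 34 mm, L = 212 mm, e = 6 mm; θ starts at 0°
rotate link 1 by -24°: θ ← 0° -24° = -24°
rotate link 1 by +40°: θ ← -24° +40° = 16°
rotate link 1 by +89°: θ ← 16° +89° = 105°
rotate link 1 by -88°: θ ← 105° -88° = 17°
rotate link 1 by +83°: θ ← 17° +83° = 100°
crank pin P = (r cos θ, r sin θ) = (-5.904038, 33.483464)
h = r sin θ − e = 33.483464 − 6 = 27.483464
x = r cos θ + √(L² − h²) = -5.904038 + 210.210987 = 204.306949

204.3069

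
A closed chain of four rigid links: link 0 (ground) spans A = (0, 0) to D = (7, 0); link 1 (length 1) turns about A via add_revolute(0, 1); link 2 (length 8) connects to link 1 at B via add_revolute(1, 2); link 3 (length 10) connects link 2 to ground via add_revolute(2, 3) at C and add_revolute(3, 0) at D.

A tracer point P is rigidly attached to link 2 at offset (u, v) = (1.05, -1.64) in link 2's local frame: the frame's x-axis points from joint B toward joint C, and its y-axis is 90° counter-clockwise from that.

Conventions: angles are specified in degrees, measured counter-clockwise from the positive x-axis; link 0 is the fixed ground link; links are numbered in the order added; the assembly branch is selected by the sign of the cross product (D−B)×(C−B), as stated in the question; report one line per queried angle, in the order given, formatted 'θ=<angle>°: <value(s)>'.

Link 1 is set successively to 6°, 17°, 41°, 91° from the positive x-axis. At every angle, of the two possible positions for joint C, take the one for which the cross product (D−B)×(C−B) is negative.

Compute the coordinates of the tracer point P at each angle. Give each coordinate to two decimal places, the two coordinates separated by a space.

A=(0,0), D=(7.00,0)
θ=6°: B = A + 1.00·(cos6°, sin6°) = (0.9945, 0.1045)
θ=6°: |BD| = 6.0064
θ=6°: circle(B,8.00) ∩ circle(D,10.00): a=0.0064, h=8.0000
θ=6°:   candidates: C₊=(1.1401,8.1032) cross=48.051; C₋=(0.8617,-7.8944) cross=-48.051
θ=6°:   branch - wants cross < 0 → take C=(0.8617,-7.8944) (cross=-48.051)
θ=6°: ex = (C−B)/|BC| = (-0.0166,-0.9999); ey = (0.9999,-0.0166)
θ=6°: P = B + 1.05·ex + -1.64·ey = (-0.6627,-0.9181)
θ=17°: B = A + 1.00·(cos17°, sin17°) = (0.9563, 0.2924)
θ=17°: |BD| = 6.0508
θ=17°: circle(B,8.00) ∩ circle(D,10.00): a=0.0506, h=7.9998
θ=17°:   candidates: C₊=(1.3933,8.2804) cross=48.405; C₋=(0.6202,-7.7006) cross=-48.405
θ=17°:   branch - wants cross < 0 → take C=(0.6202,-7.7006) (cross=-48.405)
θ=17°: ex = (C−B)/|BC| = (-0.0420,-0.9991); ey = (0.9991,-0.0420)
θ=17°: P = B + 1.05·ex + -1.64·ey = (-0.7264,-0.6878)
θ=41°: B = A + 1.00·(cos41°, sin41°) = (0.7547, 0.6561)
θ=41°: |BD| = 6.2797
θ=41°: circle(B,8.00) ∩ circle(D,10.00): a=0.2734, h=7.9953
θ=41°:   candidates: C₊=(1.8619,8.5791) cross=50.208; C₋=(0.1913,-7.3241) cross=-50.208
θ=41°:   branch - wants cross < 0 → take C=(0.1913,-7.3241) (cross=-50.208)
θ=41°: ex = (C−B)/|BC| = (-0.0704,-0.9975); ey = (0.9975,-0.0704)
θ=41°: P = B + 1.05·ex + -1.64·ey = (-0.9552,-0.2758)
θ=91°: B = A + 1.00·(cos91°, sin91°) = (-0.0175, 0.9998)
θ=91°: |BD| = 7.0883
θ=91°: circle(B,8.00) ∩ circle(D,10.00): a=1.0048, h=7.9367
θ=91°:   candidates: C₊=(2.0968,8.7154) cross=56.258; C₋=(-0.1422,-6.9992) cross=-56.258
θ=91°:   branch - wants cross < 0 → take C=(-0.1422,-6.9992) (cross=-56.258)
θ=91°: ex = (C−B)/|BC| = (-0.0156,-0.9999); ey = (0.9999,-0.0156)
θ=91°: P = B + 1.05·ex + -1.64·ey = (-1.6736,-0.0244)

θ=6°: -0.66 -0.92
θ=17°: -0.73 -0.69
θ=41°: -0.96 -0.28
θ=91°: -1.67 -0.02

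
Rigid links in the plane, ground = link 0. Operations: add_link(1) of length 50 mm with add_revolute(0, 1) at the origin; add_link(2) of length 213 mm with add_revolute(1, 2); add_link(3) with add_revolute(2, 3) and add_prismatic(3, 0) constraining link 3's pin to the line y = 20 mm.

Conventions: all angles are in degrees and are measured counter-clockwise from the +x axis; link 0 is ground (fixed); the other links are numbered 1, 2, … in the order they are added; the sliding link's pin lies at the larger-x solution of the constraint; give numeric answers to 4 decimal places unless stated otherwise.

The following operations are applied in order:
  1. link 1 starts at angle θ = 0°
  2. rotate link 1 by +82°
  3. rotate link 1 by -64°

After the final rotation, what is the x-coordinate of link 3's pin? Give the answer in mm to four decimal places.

geometry: r = 50 mm, L = 213 mm, e = 20 mm; θ starts at 0°
rotate link 1 by +82°: θ ← 0° +82° = 82°
rotate link 1 by -64°: θ ← 82° -64° = 18°
crank pin P = (r cos θ, r sin θ) = (47.552826, 15.450850)
h = r sin θ − e = 15.450850 − 20 = -4.549150
x = r cos θ + √(L² − h²) = 47.552826 + 212.951415 = 260.504241

260.5042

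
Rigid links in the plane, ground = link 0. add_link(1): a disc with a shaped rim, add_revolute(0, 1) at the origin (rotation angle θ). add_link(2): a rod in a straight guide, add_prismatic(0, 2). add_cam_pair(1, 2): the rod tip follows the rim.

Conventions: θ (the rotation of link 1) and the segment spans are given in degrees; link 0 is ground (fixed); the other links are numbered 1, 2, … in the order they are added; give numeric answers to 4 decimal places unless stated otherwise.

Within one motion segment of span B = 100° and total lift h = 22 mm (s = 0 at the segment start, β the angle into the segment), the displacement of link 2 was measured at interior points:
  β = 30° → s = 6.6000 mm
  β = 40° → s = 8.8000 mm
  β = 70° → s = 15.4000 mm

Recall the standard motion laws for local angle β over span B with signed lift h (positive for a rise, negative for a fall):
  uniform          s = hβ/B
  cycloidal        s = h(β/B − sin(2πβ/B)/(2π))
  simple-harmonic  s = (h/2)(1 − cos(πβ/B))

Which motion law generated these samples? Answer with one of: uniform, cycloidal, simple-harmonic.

candidates at β/B = r: uniform s = h·r (linear in β); cycloidal s = h·(r − sin(2πr)/(2π)); simple-harmonic s = (h/2)(1 − cos(πr))
β=30°: printed 6.6000 | uniform 6.6000, cycloidal 3.2700, simple-harmonic 4.5344
β=40°: printed 8.8000 | uniform 8.8000, cycloidal 6.7419, simple-harmonic 7.6008
β=70°: printed 15.4000 | uniform 15.4000, cycloidal 18.7300, simple-harmonic 17.4656
only one law matches every sample → uniform

uniform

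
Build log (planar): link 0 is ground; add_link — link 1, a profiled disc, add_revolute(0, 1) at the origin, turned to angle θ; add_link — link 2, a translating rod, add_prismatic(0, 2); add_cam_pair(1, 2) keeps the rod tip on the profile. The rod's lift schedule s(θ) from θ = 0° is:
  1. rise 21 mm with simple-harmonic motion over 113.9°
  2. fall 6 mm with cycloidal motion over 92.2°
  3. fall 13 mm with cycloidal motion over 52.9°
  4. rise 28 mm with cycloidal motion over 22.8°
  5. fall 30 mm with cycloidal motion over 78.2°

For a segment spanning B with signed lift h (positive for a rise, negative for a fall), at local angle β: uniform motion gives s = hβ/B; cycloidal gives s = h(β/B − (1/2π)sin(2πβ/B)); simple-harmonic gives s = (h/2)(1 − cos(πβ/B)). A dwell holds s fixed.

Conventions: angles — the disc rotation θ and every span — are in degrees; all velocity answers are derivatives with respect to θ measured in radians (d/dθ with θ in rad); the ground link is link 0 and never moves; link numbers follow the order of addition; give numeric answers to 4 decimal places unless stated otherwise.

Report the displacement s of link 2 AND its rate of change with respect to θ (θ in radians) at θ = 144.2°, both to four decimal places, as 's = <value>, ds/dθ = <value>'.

seg 1 [0°–113.9°] simple-harmonic, h=21: full span → s += 21 → s = 21.0000
seg 2 [113.9°–206.1°] cycloidal, h=-6: θ=144.2° here. β=30.3, B=92.2. -6·(0.3286 − sin(2π·0.3286)/(2π)) = -1.1311 → s = 19.8689
velocity in seg [113.9°–206.1°] (cycloidal), θ in radians: β = 30.3° = 0.5288 rad, B = 92.2° = 1.6092 rad; ds/dθ = (h/B)(1 − cos(2πβ/B)) = ((-6)/1.6092)(1 − cos(2π·0.3286)) = -5.496709 mm/rad

s = 19.8689, ds/dθ = -5.4967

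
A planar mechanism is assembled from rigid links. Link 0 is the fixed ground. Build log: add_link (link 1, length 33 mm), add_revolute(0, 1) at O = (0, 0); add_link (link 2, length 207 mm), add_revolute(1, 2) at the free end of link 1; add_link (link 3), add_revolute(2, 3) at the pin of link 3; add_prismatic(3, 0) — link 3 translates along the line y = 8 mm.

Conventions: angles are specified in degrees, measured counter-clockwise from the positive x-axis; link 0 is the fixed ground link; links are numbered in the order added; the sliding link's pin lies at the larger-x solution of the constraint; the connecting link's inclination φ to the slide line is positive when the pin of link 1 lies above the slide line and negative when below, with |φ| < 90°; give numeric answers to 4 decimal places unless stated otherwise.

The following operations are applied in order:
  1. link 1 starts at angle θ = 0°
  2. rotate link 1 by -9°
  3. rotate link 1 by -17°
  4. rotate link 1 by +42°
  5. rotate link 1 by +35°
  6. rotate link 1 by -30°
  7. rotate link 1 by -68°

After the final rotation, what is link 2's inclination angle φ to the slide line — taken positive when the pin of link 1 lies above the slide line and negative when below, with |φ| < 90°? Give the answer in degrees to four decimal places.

geometry: r = 33 mm, L = 207 mm, e = 8 mm; θ starts at 0°
rotate link 1 by -9°: θ ← 0° -9° = -9°
rotate link 1 by -17°: θ ← -9° -17° = -26°
rotate link 1 by +42°: θ ← -26° +42° = 16°
rotate link 1 by +35°: θ ← 16° +35° = 51°
rotate link 1 by -30°: θ ← 51° -30° = 21°
rotate link 1 by -68°: θ ← 21° -68° = -47°
h = r sin θ − e = -24.134672 − 8 = -32.134672
sin φ = h / L = -32.134672 / 207 = -0.15523996
φ = arcsin(-0.15523996) = -8.930714°

-8.9307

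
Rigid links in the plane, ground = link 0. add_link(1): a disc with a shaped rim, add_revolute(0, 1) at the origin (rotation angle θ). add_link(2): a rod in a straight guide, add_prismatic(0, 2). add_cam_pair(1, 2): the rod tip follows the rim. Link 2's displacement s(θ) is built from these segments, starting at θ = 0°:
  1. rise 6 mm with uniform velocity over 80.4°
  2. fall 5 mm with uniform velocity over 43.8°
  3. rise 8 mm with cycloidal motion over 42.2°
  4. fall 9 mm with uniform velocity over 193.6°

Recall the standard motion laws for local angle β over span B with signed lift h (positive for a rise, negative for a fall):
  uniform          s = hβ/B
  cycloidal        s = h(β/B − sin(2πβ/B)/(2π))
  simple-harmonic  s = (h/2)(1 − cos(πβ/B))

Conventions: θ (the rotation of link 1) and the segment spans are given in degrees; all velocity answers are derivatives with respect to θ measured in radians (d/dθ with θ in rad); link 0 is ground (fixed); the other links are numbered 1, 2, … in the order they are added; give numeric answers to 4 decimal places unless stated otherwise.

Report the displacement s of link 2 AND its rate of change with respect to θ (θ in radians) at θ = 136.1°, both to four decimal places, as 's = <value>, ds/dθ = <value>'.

segment 1 (0° to 80.4°, uniform, h = 6) is passed completely: s = 0.0000 + (6) = 6.0000
segment 2 (80.4° to 124.2°, uniform, h = -5) is passed completely: s = 6.0000 + (-5) = 1.0000
θ = 136.1° falls in segment 3 (124.2° to 166.4°, cycloidal, h = 8): β = 136.1 − 124.2 = 11.9°, B = 42.2°; Δs = 8·(0.2820 − sin(2π·0.2820)/(2π)) = 1.0083; s = 1.0000 + 1.0083 = 2.0083
velocity in seg [124.2°–166.4°] (cycloidal), θ in radians: β = 11.9° = 0.2077 rad, B = 42.2° = 0.7365 rad; ds/dθ = (h/B)(1 − cos(2πβ/B)) = (8/0.7365)(1 − cos(2π·0.2820)) = 13.030327 mm/rad

s = 2.0083, ds/dθ = 13.0303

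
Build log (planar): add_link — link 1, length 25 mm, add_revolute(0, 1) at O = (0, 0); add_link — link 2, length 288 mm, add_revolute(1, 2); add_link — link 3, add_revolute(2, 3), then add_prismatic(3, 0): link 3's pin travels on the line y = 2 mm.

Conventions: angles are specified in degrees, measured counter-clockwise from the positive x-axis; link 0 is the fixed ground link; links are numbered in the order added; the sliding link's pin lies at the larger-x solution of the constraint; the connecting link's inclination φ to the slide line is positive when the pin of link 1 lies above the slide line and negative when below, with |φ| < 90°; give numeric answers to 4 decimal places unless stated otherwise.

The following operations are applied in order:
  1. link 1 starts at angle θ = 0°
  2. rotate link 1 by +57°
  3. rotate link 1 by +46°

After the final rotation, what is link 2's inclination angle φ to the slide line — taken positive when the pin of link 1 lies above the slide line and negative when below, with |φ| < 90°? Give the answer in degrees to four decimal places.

geometry: r = 25 mm, L = 288 mm, e = 2 mm; θ starts at 0°
rotate link 1 by +57°: θ ← 0° +57° = 57°
rotate link 1 by +46°: θ ← 57° +46° = 103°
h = r sin θ − e = 24.359252 − 2 = 22.359252
sin φ = h / L = 22.359252 / 288 = 0.07763629
φ = arcsin(0.07763629) = 4.452712°

4.4527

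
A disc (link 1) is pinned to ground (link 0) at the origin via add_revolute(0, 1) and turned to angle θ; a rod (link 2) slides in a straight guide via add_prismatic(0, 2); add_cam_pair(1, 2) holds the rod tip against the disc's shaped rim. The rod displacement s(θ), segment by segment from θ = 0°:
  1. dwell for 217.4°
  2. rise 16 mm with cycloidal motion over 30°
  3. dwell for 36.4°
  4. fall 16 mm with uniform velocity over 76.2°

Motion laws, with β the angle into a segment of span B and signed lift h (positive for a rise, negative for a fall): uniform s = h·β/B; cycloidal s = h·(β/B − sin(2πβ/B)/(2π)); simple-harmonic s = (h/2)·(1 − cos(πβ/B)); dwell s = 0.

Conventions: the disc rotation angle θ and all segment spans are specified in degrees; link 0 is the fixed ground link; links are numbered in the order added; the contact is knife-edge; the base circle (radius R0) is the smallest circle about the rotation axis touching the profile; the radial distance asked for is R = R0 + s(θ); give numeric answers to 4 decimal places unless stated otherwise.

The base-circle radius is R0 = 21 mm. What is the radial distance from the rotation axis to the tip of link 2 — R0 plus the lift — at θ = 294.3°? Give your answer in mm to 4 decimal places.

segment 1 (0° to 217.4°, dwell): s unchanged at 0.0000
segment 2 (217.4° to 247.4°, cycloidal, h = 16) is passed completely: s = 0.0000 + (16) = 16.0000
segment 3 (247.4° to 283.8°, dwell): s unchanged at 16.0000
θ = 294.3° falls in segment 4 (283.8° to 360°, uniform, h = -16): β = 294.3 − 283.8 = 10.5°, B = 76.2°; Δs = -16·10.5/76.2 = -2.2047; s = 16.0000 − 2.2047 = 13.7953
R = R0 + s = 21 + 13.7953 = 34.7953

34.7953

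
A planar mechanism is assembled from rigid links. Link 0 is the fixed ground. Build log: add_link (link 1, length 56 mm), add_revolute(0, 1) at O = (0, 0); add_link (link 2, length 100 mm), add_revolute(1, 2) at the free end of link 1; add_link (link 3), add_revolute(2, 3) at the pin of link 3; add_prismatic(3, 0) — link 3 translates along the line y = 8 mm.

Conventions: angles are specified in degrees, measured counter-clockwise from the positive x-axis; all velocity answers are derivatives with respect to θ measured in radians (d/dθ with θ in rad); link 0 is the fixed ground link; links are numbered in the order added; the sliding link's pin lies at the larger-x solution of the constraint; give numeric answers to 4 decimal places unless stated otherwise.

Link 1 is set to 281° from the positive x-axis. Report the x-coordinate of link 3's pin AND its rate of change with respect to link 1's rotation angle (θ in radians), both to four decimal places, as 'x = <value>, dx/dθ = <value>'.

geometry: r = 56 mm, L = 100 mm, e = 8 mm
crank pin P = (r cos θ, r sin θ) = (10.685304, -54.971122)
h = r sin θ − e = -54.971122 − 8 = -62.971122
x = r cos θ + √(L² − h²) = 10.685304 + 77.682931 = 88.368235
dx/dθ = −r sin θ − h·r cos θ/√(L² − h²) (θ in radians; h = -62.971122) = 63.632814

x = 88.3682, dx/dθ = 63.6328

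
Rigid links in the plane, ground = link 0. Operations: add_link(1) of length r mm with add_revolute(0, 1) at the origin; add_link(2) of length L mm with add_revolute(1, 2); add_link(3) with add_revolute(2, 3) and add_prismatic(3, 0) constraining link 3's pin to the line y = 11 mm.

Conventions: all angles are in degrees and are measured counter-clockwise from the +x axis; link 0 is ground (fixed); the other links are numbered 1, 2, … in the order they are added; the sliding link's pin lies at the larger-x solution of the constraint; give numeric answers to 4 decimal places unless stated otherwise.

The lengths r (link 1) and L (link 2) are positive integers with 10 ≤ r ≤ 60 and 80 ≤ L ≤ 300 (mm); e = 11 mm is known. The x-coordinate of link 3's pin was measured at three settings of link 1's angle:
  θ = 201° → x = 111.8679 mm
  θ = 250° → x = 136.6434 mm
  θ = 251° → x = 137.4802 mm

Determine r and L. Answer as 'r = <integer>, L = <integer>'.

constraint per measurement: (x − r cos θ)² + (r sin θ − e)² = L²
subtracting the θ₁ and θ₂ equations cancels the r² and L² terms:
r = (x₁² − x₂²) / (2[(x₁cos θ₁ + e sin θ₁) − (x₂cos θ₂ + e sin θ₂)]) = 59.9999 → r = 60
L² = (x₁ − r cos θ₁)² + (r sin θ₁ − e)² = 29240.9946 → L = 171.0000 → L = 171
check at θ₃=251°: x = 137.4802 (printed 137.4802) ✓

r = 60, L = 171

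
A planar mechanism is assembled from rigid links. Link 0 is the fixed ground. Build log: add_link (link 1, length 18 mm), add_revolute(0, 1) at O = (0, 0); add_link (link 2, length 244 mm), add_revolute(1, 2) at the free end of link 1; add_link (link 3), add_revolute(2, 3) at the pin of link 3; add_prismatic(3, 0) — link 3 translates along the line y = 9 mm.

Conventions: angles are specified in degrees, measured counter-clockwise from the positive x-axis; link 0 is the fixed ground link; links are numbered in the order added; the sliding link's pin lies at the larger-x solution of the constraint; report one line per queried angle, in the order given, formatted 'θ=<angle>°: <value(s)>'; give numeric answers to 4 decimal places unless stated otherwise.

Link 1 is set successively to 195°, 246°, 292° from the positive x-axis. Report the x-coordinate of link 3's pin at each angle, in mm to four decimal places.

geometry: r = 18 mm, L = 244 mm, e = 9 mm
θ=195°: crank pin P = (r cos θ, r sin θ) = (-17.386665, -4.658743)
θ=195°: h = r sin θ − e = -4.658743 − 9 = -13.658743
θ=195°: x = r cos θ + √(L² − h²) = -17.386665 + 243.617402 = 226.230738
θ=246°: crank pin P = (r cos θ, r sin θ) = (-7.321260, -16.443818)
θ=246°: h = r sin θ − e = -16.443818 − 9 = -25.443818
θ=246°: x = r cos θ + √(L² − h²) = -7.321260 + 242.669759 = 235.348500
θ=292°: crank pin P = (r cos θ, r sin θ) = (6.742919, -16.689309)
θ=292°: h = r sin θ − e = -16.689309 − 9 = -25.689309
θ=292°: x = r cos θ + √(L² − h²) = 6.742919 + 242.643894 = 249.386813

θ=195°: 226.2307
θ=246°: 235.3485
θ=292°: 249.3868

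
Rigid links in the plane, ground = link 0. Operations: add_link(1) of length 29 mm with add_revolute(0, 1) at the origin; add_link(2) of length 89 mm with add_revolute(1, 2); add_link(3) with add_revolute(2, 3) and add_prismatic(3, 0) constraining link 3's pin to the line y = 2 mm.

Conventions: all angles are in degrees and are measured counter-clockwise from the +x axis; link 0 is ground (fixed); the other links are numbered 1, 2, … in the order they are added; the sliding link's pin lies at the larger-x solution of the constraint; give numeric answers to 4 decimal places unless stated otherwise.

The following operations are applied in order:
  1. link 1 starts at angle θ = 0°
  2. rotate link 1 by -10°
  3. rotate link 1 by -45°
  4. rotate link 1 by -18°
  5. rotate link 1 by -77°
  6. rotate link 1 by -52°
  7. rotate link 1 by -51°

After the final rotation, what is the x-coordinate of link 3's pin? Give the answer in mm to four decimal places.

geometry: r = 29 mm, L = 89 mm, e = 2 mm; θ starts at 0°
rotate link 1 by -10°: θ ← 0° -10° = -10°
rotate link 1 by -45°: θ ← -10° -45° = -55°
rotate link 1 by -18°: θ ← -55° -18° = -73°
rotate link 1 by -77°: θ ← -73° -77° = -150°
rotate link 1 by -52°: θ ← -150° -52° = -202°
rotate link 1 by -51°: θ ← -202° -51° = -253°
crank pin P = (r cos θ, r sin θ) = (-8.478779, 27.732838)
h = r sin θ − e = 27.732838 − 2 = 25.732838
x = r cos θ + √(L² − h²) = -8.478779 + 85.198715 = 76.719936

76.7199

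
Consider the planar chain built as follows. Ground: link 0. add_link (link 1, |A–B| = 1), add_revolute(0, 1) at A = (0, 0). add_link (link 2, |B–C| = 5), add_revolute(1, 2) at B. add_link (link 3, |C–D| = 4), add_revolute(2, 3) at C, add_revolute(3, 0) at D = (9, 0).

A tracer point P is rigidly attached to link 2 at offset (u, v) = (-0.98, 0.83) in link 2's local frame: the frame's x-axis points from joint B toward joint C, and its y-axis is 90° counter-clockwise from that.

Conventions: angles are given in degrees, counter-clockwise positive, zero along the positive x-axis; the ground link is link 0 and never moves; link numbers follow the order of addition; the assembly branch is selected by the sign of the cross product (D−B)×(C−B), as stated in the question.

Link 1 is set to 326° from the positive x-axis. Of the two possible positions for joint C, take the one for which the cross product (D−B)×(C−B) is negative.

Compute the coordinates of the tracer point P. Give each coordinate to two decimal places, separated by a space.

A=(0,0), D=(9.00,0)
B = A + 1.00·(cos326°, sin326°) = (0.8290, -0.5592)
|BD| = 8.1901
circle(B,5.00) ∩ circle(D,4.00): a=4.6445, h=1.8517
  candidates: C₊=(5.3363,1.6053) cross=15.166; C₋=(5.5891,-2.0895) cross=-15.166
  branch - wants cross < 0 → take C=(5.5891,-2.0895) (cross=-15.166)
ex = (C−B)/|BC| = (0.9520,-0.3061); ey = (0.3061,0.9520)
P = B + -0.98·ex + 0.83·ey = (0.1501,0.5309)

0.15 0.53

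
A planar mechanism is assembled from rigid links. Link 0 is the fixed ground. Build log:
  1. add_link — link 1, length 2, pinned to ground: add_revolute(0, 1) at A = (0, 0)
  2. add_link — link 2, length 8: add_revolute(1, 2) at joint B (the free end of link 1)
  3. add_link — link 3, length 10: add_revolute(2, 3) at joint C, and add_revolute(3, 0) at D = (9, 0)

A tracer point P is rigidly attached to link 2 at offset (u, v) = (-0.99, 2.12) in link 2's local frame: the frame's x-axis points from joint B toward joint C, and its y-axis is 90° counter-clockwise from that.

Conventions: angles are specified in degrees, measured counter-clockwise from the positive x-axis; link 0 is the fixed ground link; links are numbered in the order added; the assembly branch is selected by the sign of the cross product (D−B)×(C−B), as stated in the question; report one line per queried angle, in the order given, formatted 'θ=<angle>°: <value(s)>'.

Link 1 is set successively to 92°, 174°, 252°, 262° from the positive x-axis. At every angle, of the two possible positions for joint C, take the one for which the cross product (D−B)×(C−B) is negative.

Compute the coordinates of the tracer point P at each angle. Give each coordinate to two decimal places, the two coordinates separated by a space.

A=(0,0), D=(9.00,0)
θ=92°: B = A + 2.00·(cos92°, sin92°) = (-0.0698, 1.9988)
θ=92°: |BD| = 9.2874
θ=92°: circle(B,8.00) ∩ circle(D,10.00): a=2.7056, h=7.5286
θ=92°:   candidates: C₊=(4.1927,8.7687) cross=69.921; C₋=(0.9522,-5.9357) cross=-69.921
θ=92°:   branch - wants cross < 0 → take C=(0.9522,-5.9357) (cross=-69.921)
θ=92°: ex = (C−B)/|BC| = (0.1277,-0.9918); ey = (0.9918,0.1277)
θ=92°: P = B + -0.99·ex + 2.12·ey = (1.9064,3.2515)
θ=174°: B = A + 2.00·(cos174°, sin174°) = (-1.9890, 0.2091)
θ=174°: |BD| = 10.9910
θ=174°: circle(B,8.00) ∩ circle(D,10.00): a=3.8578, h=7.0084
θ=174°:   candidates: C₊=(2.0014,7.1428) cross=77.029; C₋=(1.7348,-6.8714) cross=-77.029
θ=174°:   branch - wants cross < 0 → take C=(1.7348,-6.8714) (cross=-77.029)
θ=174°: ex = (C−B)/|BC| = (0.4655,-0.8851); ey = (0.8851,0.4655)
θ=174°: P = B + -0.99·ex + 2.12·ey = (-0.5735,2.0721)
θ=252°: B = A + 2.00·(cos252°, sin252°) = (-0.6180, -1.9021)
θ=252°: |BD| = 9.8043
θ=252°: circle(B,8.00) ∩ circle(D,10.00): a=3.0662, h=7.3891
θ=252°:   candidates: C₊=(0.9564,5.9414) cross=72.445; C₋=(3.8235,-8.5559) cross=-72.445
θ=252°:   branch - wants cross < 0 → take C=(3.8235,-8.5559) (cross=-72.445)
θ=252°: ex = (C−B)/|BC| = (0.5552,-0.8317); ey = (0.8317,0.5552)
θ=252°: P = B + -0.99·ex + 2.12·ey = (0.5956,0.0983)
θ=262°: B = A + 2.00·(cos262°, sin262°) = (-0.2783, -1.9805)
θ=262°: |BD| = 9.4874
θ=262°: circle(B,8.00) ∩ circle(D,10.00): a=2.8464, h=7.4765
θ=262°:   candidates: C₊=(0.9446,5.9254) cross=70.932; C₋=(4.0661,-8.6981) cross=-70.932
θ=262°:   branch - wants cross < 0 → take C=(4.0661,-8.6981) (cross=-70.932)
θ=262°: ex = (C−B)/|BC| = (0.5431,-0.8397); ey = (0.8397,0.5431)
θ=262°: P = B + -0.99·ex + 2.12·ey = (0.9642,0.0020)

θ=92°: 1.91 3.25
θ=174°: -0.57 2.07
θ=252°: 0.60 0.10
θ=262°: 0.96 0.00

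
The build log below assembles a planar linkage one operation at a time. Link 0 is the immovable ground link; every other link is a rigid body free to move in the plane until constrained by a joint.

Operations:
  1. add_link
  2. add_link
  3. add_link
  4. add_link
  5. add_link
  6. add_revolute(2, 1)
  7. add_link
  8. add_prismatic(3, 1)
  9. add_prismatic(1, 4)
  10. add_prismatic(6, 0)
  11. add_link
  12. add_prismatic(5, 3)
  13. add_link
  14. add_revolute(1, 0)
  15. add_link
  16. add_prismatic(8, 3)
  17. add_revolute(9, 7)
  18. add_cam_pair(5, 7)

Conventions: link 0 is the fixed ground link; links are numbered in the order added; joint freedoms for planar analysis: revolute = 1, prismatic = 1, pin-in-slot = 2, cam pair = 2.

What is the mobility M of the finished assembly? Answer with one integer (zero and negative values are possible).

ground; <1,0,0>
#1 <2,0,0>
#2 <3,0,0>
#3 <4,0,0>
#4 <5,0,0>
#5 <6,0,0>
R:2↔1 J1 <6,1,0>
#6 <7,1,0>
P:3↔1 J1 <7,2,0>
P:1↔4 J1 <7,3,0>
P:6↔0 J1 <7,4,0>
#7 <8,4,0>
P:5↔3 J1 <8,5,0>
#8 <9,5,0>
R:1↔0 J1 <9,6,0>
#9 <10,6,0>
P:8↔3 J1 <10,7,0>
R:9↔7 J1 <10,8,0>
C:5↔7 J2 <10,8,1>
3×9 − 2×8 − 1×1 = 10

M = 10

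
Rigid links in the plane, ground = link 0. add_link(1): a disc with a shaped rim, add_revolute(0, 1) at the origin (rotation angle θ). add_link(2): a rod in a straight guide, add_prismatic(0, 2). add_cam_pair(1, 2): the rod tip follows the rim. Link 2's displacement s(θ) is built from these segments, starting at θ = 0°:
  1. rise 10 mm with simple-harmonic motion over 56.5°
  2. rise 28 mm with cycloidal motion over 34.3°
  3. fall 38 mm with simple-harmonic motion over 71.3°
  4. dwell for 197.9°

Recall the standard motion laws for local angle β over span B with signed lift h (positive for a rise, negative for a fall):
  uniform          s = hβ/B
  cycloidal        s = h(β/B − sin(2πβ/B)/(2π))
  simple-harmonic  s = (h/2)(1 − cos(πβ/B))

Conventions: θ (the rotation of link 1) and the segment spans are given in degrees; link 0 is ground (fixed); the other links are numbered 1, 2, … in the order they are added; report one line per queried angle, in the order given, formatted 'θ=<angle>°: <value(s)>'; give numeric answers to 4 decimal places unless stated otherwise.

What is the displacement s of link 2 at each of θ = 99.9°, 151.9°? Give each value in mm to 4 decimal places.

segment 1 (0° to 56.5°, simple-harmonic, h = 10) is passed completely: s = 0.0000 + (10) = 10.0000
segment 2 (56.5° to 90.8°, cycloidal, h = 28) is passed completely: s = 10.0000 + (28) = 38.0000
θ = 99.9° falls in segment 3 (90.8° to 162.1°, simple-harmonic, h = -38): β = 99.9 − 90.8 = 9.1°, B = 71.3°; Δs = -38/2·(1 − cos(π·0.1276)) = -1.5070; s = 38.0000 − 1.5070 = 36.4930
θ = 151.9° falls in segment 3 (90.8° to 162.1°, simple-harmonic, h = -38): β = 151.9 − 90.8 = 61.1°, B = 71.3°; Δs = -38/2·(1 − cos(π·0.8569)) = -36.1132; s = 38.0000 − 36.1132 = 1.8868

θ=99.9°: 36.4930
θ=151.9°: 1.8868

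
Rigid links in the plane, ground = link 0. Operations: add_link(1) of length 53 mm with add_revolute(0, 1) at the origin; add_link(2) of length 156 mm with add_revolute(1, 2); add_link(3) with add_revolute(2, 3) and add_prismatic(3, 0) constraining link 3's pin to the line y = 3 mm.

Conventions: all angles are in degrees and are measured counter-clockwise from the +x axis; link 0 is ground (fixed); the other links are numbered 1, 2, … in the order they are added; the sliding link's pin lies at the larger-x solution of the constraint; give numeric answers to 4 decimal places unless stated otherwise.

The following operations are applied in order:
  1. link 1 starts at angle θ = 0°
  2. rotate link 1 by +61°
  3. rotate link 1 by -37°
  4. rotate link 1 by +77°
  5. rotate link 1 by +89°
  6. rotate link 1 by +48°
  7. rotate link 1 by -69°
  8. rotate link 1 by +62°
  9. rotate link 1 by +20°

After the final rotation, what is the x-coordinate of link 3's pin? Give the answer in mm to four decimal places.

geometry: r = 53 mm, L = 156 mm, e = 3 mm; θ starts at 0°
rotate link 1 by +61°: θ ← 0° +61° = 61°
rotate link 1 by -37°: θ ← 61° -37° = 24°
rotate link 1 by +77°: θ ← 24° +77° = 101°
rotate link 1 by +89°: θ ← 101° +89° = 190°
rotate link 1 by +48°: θ ← 190° +48° = 238°
rotate link 1 by -69°: θ ← 238° -69° = 169°
rotate link 1 by +62°: θ ← 169° +62° = 231°
rotate link 1 by +20°: θ ← 231° +20° = 251°
crank pin P = (r cos θ, r sin θ) = (-17.255112, -50.112485)
h = r sin θ − e = -50.112485 − 3 = -53.112485
x = r cos θ + √(L² − h²) = -17.255112 + 146.680142 = 129.425030

129.4250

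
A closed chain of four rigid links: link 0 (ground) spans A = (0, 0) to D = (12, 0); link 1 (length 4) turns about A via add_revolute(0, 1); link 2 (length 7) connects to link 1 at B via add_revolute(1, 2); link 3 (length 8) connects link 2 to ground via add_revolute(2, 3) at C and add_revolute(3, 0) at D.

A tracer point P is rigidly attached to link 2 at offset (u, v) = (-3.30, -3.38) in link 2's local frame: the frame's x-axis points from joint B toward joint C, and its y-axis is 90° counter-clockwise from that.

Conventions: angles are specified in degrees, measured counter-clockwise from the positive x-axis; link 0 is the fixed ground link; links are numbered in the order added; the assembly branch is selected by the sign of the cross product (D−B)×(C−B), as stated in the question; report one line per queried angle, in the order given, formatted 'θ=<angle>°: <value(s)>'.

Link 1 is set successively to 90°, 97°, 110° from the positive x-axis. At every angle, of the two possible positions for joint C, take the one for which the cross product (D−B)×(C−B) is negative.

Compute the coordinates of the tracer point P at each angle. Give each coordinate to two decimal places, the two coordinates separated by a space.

A=(0,0), D=(12.00,0)
θ=90°: B = A + 4.00·(cos90°, sin90°) = (0.0000, 4.0000)
θ=90°: |BD| = 12.6491
θ=90°: circle(B,7.00) ∩ circle(D,8.00): a=5.7316, h=4.0185
θ=90°:   candidates: C₊=(6.7083,5.9998) cross=50.831; C₋=(4.1667,-1.6248) cross=-50.831
θ=90°:   branch - wants cross < 0 → take C=(4.1667,-1.6248) (cross=-50.831)
θ=90°: ex = (C−B)/|BC| = (0.5952,-0.8035); ey = (0.8035,0.5952)
θ=90°: P = B + -3.30·ex + -3.38·ey = (-4.6803,4.6398)
θ=97°: B = A + 4.00·(cos97°, sin97°) = (-0.4875, 3.9702)
θ=97°: |BD| = 13.1034
θ=97°: circle(B,7.00) ∩ circle(D,8.00): a=5.9793, h=3.6397
θ=97°:   candidates: C₊=(6.3136,5.6271) cross=47.693; C₋=(4.1080,-1.3101) cross=-47.693
θ=97°:   branch - wants cross < 0 → take C=(4.1080,-1.3101) (cross=-47.693)
θ=97°: ex = (C−B)/|BC| = (0.6565,-0.7543); ey = (0.7543,0.6565)
θ=97°: P = B + -3.30·ex + -3.38·ey = (-5.2035,4.2405)
θ=110°: B = A + 4.00·(cos110°, sin110°) = (-1.3681, 3.7588)
θ=110°: |BD| = 13.8865
θ=110°: circle(B,7.00) ∩ circle(D,8.00): a=6.4031, h=2.8284
θ=110°:   candidates: C₊=(5.5616,4.7484) cross=39.276; C₋=(4.0304,-0.6972) cross=-39.276
θ=110°:   branch - wants cross < 0 → take C=(4.0304,-0.6972) (cross=-39.276)
θ=110°: ex = (C−B)/|BC| = (0.7712,-0.6366); ey = (0.6366,0.7712)
θ=110°: P = B + -3.30·ex + -3.38·ey = (-6.0647,3.2527)

θ=90°: -4.68 4.64
θ=97°: -5.20 4.24
θ=110°: -6.06 3.25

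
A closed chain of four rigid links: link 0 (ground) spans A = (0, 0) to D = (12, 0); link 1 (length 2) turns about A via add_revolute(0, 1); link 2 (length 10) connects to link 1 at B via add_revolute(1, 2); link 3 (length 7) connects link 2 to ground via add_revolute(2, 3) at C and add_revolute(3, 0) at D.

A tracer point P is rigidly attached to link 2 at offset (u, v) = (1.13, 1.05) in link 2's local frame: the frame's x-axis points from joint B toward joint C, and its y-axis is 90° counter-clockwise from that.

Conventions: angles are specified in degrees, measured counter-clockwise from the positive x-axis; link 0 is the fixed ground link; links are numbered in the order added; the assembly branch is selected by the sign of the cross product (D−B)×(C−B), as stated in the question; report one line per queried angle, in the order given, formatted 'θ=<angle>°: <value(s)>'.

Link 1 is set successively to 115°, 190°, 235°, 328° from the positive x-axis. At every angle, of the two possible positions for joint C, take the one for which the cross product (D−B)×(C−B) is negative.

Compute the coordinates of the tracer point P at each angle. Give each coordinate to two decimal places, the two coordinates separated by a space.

A=(0,0), D=(12.00,0)
θ=115°: B = A + 2.00·(cos115°, sin115°) = (-0.8452, 1.8126)
θ=115°: |BD| = 12.9725
θ=115°: circle(B,10.00) ∩ circle(D,7.00): a=8.4519, h=5.3446
θ=115°:   candidates: C₊=(8.2706,5.9238) cross=69.333; C₋=(6.7770,-4.6605) cross=-69.333
θ=115°:   branch - wants cross < 0 → take C=(6.7770,-4.6605) (cross=-69.333)
θ=115°: ex = (C−B)/|BC| = (0.7622,-0.6473); ey = (0.6473,0.7622)
θ=115°: P = B + 1.13·ex + 1.05·ey = (0.6958,1.8815)
θ=190°: B = A + 2.00·(cos190°, sin190°) = (-1.9696, -0.3473)
θ=190°: |BD| = 13.9739
θ=190°: circle(B,10.00) ∩ circle(D,7.00): a=8.8118, h=4.7278
θ=190°:   candidates: C₊=(6.7220,4.5981) cross=66.066; C₋=(6.9570,-4.8547) cross=-66.066
θ=190°:   branch - wants cross < 0 → take C=(6.9570,-4.8547) (cross=-66.066)
θ=190°: ex = (C−B)/|BC| = (0.8927,-0.4507); ey = (0.4507,0.8927)
θ=190°: P = B + 1.13·ex + 1.05·ey = (-0.4876,0.0807)
θ=235°: B = A + 2.00·(cos235°, sin235°) = (-1.1472, -1.6383)
θ=235°: |BD| = 13.2488
θ=235°: circle(B,10.00) ∩ circle(D,7.00): a=8.5491, h=5.1877
θ=235°:   candidates: C₊=(6.6949,4.5668) cross=68.731; C₋=(7.9778,-5.7291) cross=-68.731
θ=235°:   branch - wants cross < 0 → take C=(7.9778,-5.7291) (cross=-68.731)
θ=235°: ex = (C−B)/|BC| = (0.9125,-0.4091); ey = (0.4091,0.9125)
θ=235°: P = B + 1.13·ex + 1.05·ey = (0.3135,-1.1424)
θ=328°: B = A + 2.00·(cos328°, sin328°) = (1.6961, -1.0598)
θ=328°: |BD| = 10.3583
θ=328°: circle(B,10.00) ∩ circle(D,7.00): a=7.6409, h=6.4511
θ=328°:   candidates: C₊=(8.6369,6.1392) cross=66.822; C₋=(9.9570,-6.6952) cross=-66.822
θ=328°:   branch - wants cross < 0 → take C=(9.9570,-6.6952) (cross=-66.822)
θ=328°: ex = (C−B)/|BC| = (0.8261,-0.5635); ey = (0.5635,0.8261)
θ=328°: P = B + 1.13·ex + 1.05·ey = (3.2213,-0.8292)

θ=115°: 0.70 1.88
θ=190°: -0.49 0.08
θ=235°: 0.31 -1.14
θ=328°: 3.22 -0.83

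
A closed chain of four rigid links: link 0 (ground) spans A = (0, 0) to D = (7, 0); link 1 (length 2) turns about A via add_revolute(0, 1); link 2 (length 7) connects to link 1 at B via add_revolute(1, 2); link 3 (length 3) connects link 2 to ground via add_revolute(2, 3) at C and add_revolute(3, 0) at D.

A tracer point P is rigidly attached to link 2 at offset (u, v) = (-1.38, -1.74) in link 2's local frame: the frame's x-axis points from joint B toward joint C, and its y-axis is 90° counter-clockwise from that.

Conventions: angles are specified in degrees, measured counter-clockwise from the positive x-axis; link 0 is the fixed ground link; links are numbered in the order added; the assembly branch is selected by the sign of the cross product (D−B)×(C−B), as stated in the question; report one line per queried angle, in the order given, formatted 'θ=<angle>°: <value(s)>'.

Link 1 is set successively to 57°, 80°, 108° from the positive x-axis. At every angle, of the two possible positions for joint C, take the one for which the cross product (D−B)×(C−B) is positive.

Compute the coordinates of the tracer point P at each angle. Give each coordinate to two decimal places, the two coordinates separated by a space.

A=(0,0), D=(7.00,0)
θ=57°: B = A + 2.00·(cos57°, sin57°) = (1.0893, 1.6773)
θ=57°: |BD| = 6.1441
θ=57°: circle(B,7.00) ∩ circle(D,3.00): a=6.3272, h=2.9944
θ=57°:   candidates: C₊=(7.9936,2.8307) cross=18.398; C₋=(6.3587,-2.9306) cross=-18.398
θ=57°:   branch + wants cross > 0 → take C=(7.9936,2.8307) (cross=18.398)
θ=57°: ex = (C−B)/|BC| = (0.9863,0.1648); ey = (-0.1648,0.9863)
θ=57°: P = B + -1.38·ex + -1.74·ey = (0.0148,-0.2663)
θ=80°: B = A + 2.00·(cos80°, sin80°) = (0.3473, 1.9696)
θ=80°: |BD| = 6.9381
θ=80°: circle(B,7.00) ∩ circle(D,3.00): a=6.3517, h=2.9421
θ=80°:   candidates: C₊=(7.2729,2.9876) cross=20.413; C₋=(5.6025,-2.6546) cross=-20.413
θ=80°:   branch + wants cross > 0 → take C=(7.2729,2.9876) (cross=20.413)
θ=80°: ex = (C−B)/|BC| = (0.9894,0.1454); ey = (-0.1454,0.9894)
θ=80°: P = B + -1.38·ex + -1.74·ey = (-0.7650,0.0474)
θ=108°: B = A + 2.00·(cos108°, sin108°) = (-0.6180, 1.9021)
θ=108°: |BD| = 7.8519
θ=108°: circle(B,7.00) ∩ circle(D,3.00): a=6.4731, h=2.6644
θ=108°:   candidates: C₊=(6.3077,2.9190) cross=20.920; C₋=(5.0168,-2.2510) cross=-20.920
θ=108°:   branch + wants cross > 0 → take C=(6.3077,2.9190) (cross=20.920)
θ=108°: ex = (C−B)/|BC| = (0.9894,0.1453); ey = (-0.1453,0.9894)
θ=108°: P = B + -1.38·ex + -1.74·ey = (-1.7306,-0.0199)

θ=57°: 0.01 -0.27
θ=80°: -0.77 0.05
θ=108°: -1.73 -0.02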